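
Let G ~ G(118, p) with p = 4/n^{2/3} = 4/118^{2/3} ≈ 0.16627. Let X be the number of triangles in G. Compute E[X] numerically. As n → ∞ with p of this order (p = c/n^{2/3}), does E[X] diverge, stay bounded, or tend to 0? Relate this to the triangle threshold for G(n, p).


Number of potential triangles: C(118, 3) = 266916.
Each occurs with probability p³ ≈ (0.16627)³ ≈ 4.5963804e-03.
By linearity: E[X] = C(118, 3)·p³ ≈ 266916 · 4.5963804e-03 ≈ 1226.84746.
Since α = 2/3 < 1, p = c/n^{2/3} ≫ 1/n is above the triangle threshold p ~ 1/n. Asymptotically E[X] ~ (c³/6)·n^{3(1−α)} = (4³/6)·n^{1} → ∞; triangles are abundant w.h.p.

E[X] ≈ 1226.84746; in regime p = Θ(1/n^{2/3}) E[X] diverges (above the triangle threshold p ~ 1/n).


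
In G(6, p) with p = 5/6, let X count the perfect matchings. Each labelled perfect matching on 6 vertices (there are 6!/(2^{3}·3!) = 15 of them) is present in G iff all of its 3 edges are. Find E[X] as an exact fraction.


K_6 has 6!/(2^{3}·3!) = 15 labelled perfect matchings.
For each such perfect matching H, let X_H = 1 if all 3 edges of H are present in G. Then P[X_H = 1] = p^{3} = (5/6)^{3} = 125/216.
By linearity of expectation: E[X] = Σ_H E[X_H] = 15 · p^{3} = 15 · 125/216 = 625/72.
Numerically: E[X] ≈ 8.68056.

E[X] = 15 · (5/6)^{3} = 625/72 ≈ 8.68056.


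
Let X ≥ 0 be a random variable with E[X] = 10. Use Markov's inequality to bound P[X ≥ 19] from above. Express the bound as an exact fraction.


μ = E[X] = 10, a = 19.
Markov: P[X ≥ 19] ≤ μ/a = (10)/19 = 10/19.
Numerically: ≈ 0.52632.
(Since a = 19 > μ = 10.00000, the bound 10/19 is < 1 and informative.)

P[X ≥ 19] ≤ 10/19 ≈ 0.52632.


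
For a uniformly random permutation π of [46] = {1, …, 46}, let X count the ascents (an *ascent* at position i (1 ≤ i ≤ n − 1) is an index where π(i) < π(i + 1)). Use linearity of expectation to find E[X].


Write X = Σ X_I over i = 1, …, 45, with X_I the indicator of one ascent.
There are 45 indicators.
For each fixed i, the pair (π(i), π(i+1)) is a uniformly random ordered pair of distinct values from {1, …, 46}; by symmetry P[π(i) < π(i+1)] = 1/2.
By linearity: E[X] = 45 · (1/2) = (46 − 1) · (1/2) = 45/2 ≈ 22.500000.

E[X] = 45/2 = 22.500000.


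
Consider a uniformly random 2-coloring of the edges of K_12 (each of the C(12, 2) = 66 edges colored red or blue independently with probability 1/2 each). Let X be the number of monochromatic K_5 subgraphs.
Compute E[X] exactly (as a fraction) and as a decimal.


Let X = Σ_S X_S over the C(12, 5) = 792 subsets S of size 5, where X_S = 1 if the K_5 on S is monochromatic.
For a fixed S, the K_5 on S has C(5, 2) = 10 edges. P[all 10 edges red] = (1/2)^10, and likewise for blue, so P[monochromatic] = 2·(1/2)^10 = 2^{1 − 10} = 1/512.
Summing: E[X] = C(12, 5) · 2^{1 − 10} = 792 · 1/512 = 99/64.
Numerically: E[X] ≈ 1.5469.

E[X] = C(12,5)·2^(1−C(5,2)) = 99/64 ≈ 1.5469.


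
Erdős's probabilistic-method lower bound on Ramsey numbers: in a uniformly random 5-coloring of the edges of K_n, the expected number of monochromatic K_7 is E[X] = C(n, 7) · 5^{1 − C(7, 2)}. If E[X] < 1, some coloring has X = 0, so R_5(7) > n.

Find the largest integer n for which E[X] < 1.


We need C(n, 7) · 5^{1 − 21} < 1, i.e. C(n, 7) < 5^{21 − 1} = 95367431640625.
Check values of n near the boundary:
  n = 333: C(333, 7) = 84549532139028; 84549532139028 < 95367431640625? YES
  n = 334: C(334, 7) = 86359460961576; 86359460961576 < 95367431640625? YES
  n = 335: C(335, 7) = 88202498238195; 88202498238195 < 95367431640625? YES
  n = 336: C(336, 7) = 90079147136880; 90079147136880 < 95367431640625? YES
  n = 337: C(337, 7) = 91989916924632; 91989916924632 < 95367431640625? YES
  n = 338: C(338, 7) = 93935323022736; 93935323022736 < 95367431640625? YES
  n = 339: C(339, 7) = 95915887062372; 95915887062372 < 95367431640625? NO
The largest n with C(n, 7) < 95367431640625 is n = 338 (where E[X] = 93935323022736/95367431640625 ≈ 0.984983). Hence R_5(7) > 338, i.e. R_5(7) ≥ 339.

Largest n = 338; hence R_5(7) > 338.


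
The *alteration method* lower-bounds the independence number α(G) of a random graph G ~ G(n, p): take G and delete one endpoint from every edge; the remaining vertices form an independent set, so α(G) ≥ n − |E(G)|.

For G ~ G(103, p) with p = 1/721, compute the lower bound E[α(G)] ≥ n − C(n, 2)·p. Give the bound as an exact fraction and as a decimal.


E[|E(G)|] = C(103, 2)·p = 5253 · (1/721) = 51/7.
E[α(G)] ≥ n − E[|E(G)|] = 103 − 51/7 = 670/7.
Numerically: ≈ 95.71429.
(This is only a lower bound; the true E[α(G)] may be larger.)

E[α(G)] ≥ 670/7 ≈ 95.71429.


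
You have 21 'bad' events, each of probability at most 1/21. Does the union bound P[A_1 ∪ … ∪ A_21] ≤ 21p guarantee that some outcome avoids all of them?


Union bound: P[∪_{i=1}^{21} A_i] ≤ Σ_i P[A_i] ≤ 21·p = 21·(1/21) = 1.
Numerically: 1 ≈ 1.0000.
Is 1 < 1? NO.
Since the bound 1 is ≥ 1, the union bound is uninformative here; it does NOT by itself certify existence.

21·p = 1 ≈ 1.0000; existence NOT certified by the union bound.


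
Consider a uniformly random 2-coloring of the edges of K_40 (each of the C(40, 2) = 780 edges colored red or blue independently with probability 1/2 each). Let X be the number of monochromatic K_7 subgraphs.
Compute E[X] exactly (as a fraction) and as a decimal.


Let X = Σ_S X_S over the C(40, 7) = 18643560 subsets S of size 7, where X_S = 1 if the K_7 on S is monochromatic.
For a fixed S, the K_7 on S has C(7, 2) = 21 edges. P[all 21 edges red] = (1/2)^21, and likewise for blue, so P[monochromatic] = 2·(1/2)^21 = 2^{1 − 21} = 1/1048576.
Summing: E[X] = C(40, 7) · 2^{1 − 21} = 18643560 · 1/1048576 = 2330445/131072.
Numerically: E[X] ≈ 17.77988.

E[X] = C(40,7)·2^(1−C(7,2)) = 2330445/131072 ≈ 17.77988.


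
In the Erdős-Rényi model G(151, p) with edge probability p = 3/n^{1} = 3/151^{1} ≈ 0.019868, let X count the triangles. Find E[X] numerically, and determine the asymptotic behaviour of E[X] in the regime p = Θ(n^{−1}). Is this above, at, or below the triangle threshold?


Number of potential triangles: C(151, 3) = 562475.
Each occurs with probability p³ ≈ (0.019868)³ ≈ 7.8421099e-06.
By linearity: E[X] = C(151, 3)·p³ ≈ 562475 · 7.8421099e-06 ≈ 4.41099.
Here α = 1, so p = 3/n is exactly at the triangle threshold p ~ 1/n. Asymptotically E[X] → c³/6 = 3³/6 = 9/2 ≈ 4.50000, a bounded constant. In this regime the triangle count is asymptotically Poisson(c³/6).

E[X] ≈ 4.41099; in regime p = Θ(1/n^{1}) E[X] stays bounded (at the triangle threshold p ~ 1/n).


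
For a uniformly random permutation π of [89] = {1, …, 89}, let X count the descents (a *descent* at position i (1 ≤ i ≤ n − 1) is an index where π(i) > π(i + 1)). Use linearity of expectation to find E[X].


Write X = Σ X_I over i = 1, …, 88, with X_I the indicator of one descent.
There are 88 indicators.
For each fixed i, the pair (π(i), π(i+1)) is a uniformly random ordered pair of distinct values from {1, …, 89}; by symmetry P[π(i) > π(i+1)] = 1/2.
By linearity: E[X] = 88 · (1/2) = (89 − 1) · (1/2) = 44 ≈ 44.000.

E[X] = 44 = 44.000.


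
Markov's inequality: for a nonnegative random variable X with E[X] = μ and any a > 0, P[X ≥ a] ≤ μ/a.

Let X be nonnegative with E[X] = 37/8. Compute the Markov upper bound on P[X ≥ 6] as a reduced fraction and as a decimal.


μ = E[X] = 37/8, a = 6.
Markov: P[X ≥ 6] ≤ μ/a = (37/8)/6 = 37/48.
Numerically: ≈ 0.770833.
(Since a = 6 > μ = 4.625000, the bound 37/48 is < 1 and informative.)

P[X ≥ 6] ≤ 37/48 ≈ 0.770833.


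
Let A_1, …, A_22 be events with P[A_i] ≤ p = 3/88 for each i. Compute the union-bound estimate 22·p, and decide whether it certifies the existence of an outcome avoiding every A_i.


Union bound: P[∪_{i=1}^{22} A_i] ≤ Σ_i P[A_i] ≤ 22·p = 22·(3/88) = 3/4.
Numerically: 3/4 ≈ 0.7500000.
Is 3/4 < 1? YES.
Since P[∪ A_i] ≤ 3/4 < 1, the complement has P[∩ A_i^c] ≥ 1 − 3/4 = 1/4 > 0, so some outcome avoids every A_i.

22·p = 3/4 ≈ 0.7500000; existence CERTIFIED by the union bound.


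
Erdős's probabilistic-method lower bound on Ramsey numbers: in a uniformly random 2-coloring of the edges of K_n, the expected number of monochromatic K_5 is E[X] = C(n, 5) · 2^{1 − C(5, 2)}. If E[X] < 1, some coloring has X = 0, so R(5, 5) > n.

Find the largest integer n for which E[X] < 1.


We need C(n, 5) · 2^{1 − 10} < 1, i.e. C(n, 5) < 2^{10 − 1} = 512.
Check values of n near the boundary:
  n = 10: C(10, 5) = 252; 252 < 512? YES
  n = 11: C(11, 5) = 462; 462 < 512? YES
  n = 12: C(12, 5) = 792; 792 < 512? NO
The largest n with C(n, 5) < 512 is n = 11 (where E[X] = 231/256 ≈ 0.9023). Hence R(5, 5) > 11, i.e. R(5, 5) ≥ 12.

Largest n = 11; hence R(5, 5) > 11.


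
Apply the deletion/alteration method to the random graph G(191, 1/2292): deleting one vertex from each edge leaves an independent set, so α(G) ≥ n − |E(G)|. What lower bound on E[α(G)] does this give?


E[|E(G)|] = C(191, 2)·p = 18145 · (1/2292) = 95/12.
E[α(G)] ≥ n − E[|E(G)|] = 191 − 95/12 = 2197/12.
Numerically: ≈ 183.0833.
(This is only a lower bound; the true E[α(G)] may be larger.)

E[α(G)] ≥ 2197/12 ≈ 183.0833.


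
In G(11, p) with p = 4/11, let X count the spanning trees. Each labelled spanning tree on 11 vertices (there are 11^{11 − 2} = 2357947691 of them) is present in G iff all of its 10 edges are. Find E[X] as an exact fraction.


K_11 has 11^{11 − 2} = 2357947691 labelled spanning trees.
For each such spanning tree H, let X_H = 1 if all 10 edges of H are present in G. Then P[X_H = 1] = p^{10} = (4/11)^{10} = 1048576/25937424601.
Summing the indicators: E[X] = Σ_H E[X_H] = 2357947691 · p^{10} = 2357947691 · 1048576/25937424601 = 1048576/11.
Numerically: E[X] ≈ 95325.

E[X] = 2357947691 · (4/11)^{10} = 1048576/11 ≈ 95325.


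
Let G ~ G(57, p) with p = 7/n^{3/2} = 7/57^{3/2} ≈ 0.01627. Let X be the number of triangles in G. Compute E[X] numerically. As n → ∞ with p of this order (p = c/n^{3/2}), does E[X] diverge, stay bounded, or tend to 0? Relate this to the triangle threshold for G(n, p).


Number of potential triangles: C(57, 3) = 29260.
Each occurs with probability p³ ≈ (0.01627)³ ≈ 4.303851e-06.
By linearity: E[X] = C(57, 3)·p³ ≈ 29260 · 4.303851e-06 ≈ 0.1259.
Since α = 3/2 > 1, p = c/n^{3/2} = o(1/n) is below the triangle threshold p ~ 1/n. Asymptotically E[X] ~ (c³/6)·n^{3(1−α)} = (7³/6)·n^{-1.5} → 0, so by Markov's inequality G has no triangles w.h.p.

E[X] ≈ 0.1259; in regime p = Θ(1/n^{3/2}) E[X] tends to 0 (below the triangle threshold p ~ 1/n).


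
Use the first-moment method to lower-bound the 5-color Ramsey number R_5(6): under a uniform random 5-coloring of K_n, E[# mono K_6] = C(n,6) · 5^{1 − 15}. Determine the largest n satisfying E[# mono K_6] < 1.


We need C(n, 6) · 5^{1 − 15} < 1, i.e. C(n, 6) < 5^{15 − 1} = 6103515625.
Check values of n near the boundary:
  n = 125: C(125, 6) = 4690625500; 4690625500 < 6103515625? YES
  n = 126: C(126, 6) = 4925156775; 4925156775 < 6103515625? YES
  n = 127: C(127, 6) = 5169379425; 5169379425 < 6103515625? YES
  n = 128: C(128, 6) = 5423611200; 5423611200 < 6103515625? YES
  n = 129: C(129, 6) = 5688177600; 5688177600 < 6103515625? YES
  n = 130: C(130, 6) = 5963412000; 5963412000 < 6103515625? YES
  n = 131: C(131, 6) = 6249655776; 6249655776 < 6103515625? NO
  n = 132: C(132, 6) = 6547258432; 6547258432 < 6103515625? NO
The largest n with C(n, 6) < 6103515625 is n = 130 (where E[X] = 47707296/48828125 ≈ 0.977). Hence R_5(6) > 130, i.e. R_5(6) ≥ 131.

Largest n = 130; hence R_5(6) > 130.


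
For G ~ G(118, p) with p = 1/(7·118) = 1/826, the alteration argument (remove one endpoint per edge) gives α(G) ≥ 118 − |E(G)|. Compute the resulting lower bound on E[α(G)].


E[|E(G)|] = C(118, 2)·p = 6903 · (1/826) = 117/14.
E[α(G)] ≥ n − E[|E(G)|] = 118 − 117/14 = 1535/14.
Numerically: ≈ 109.642857.
(This is only a lower bound; the true E[α(G)] may be larger.)

E[α(G)] ≥ 1535/14 ≈ 109.642857.


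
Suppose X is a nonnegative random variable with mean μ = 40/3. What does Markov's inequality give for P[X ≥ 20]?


μ = E[X] = 40/3, a = 20.
Markov: P[X ≥ 20] ≤ μ/a = (40/3)/20 = 2/3.
Numerically: ≈ 0.66667.
(Since a = 20 > μ = 13.33333, the bound 2/3 is < 1 and informative.)

P[X ≥ 20] ≤ 2/3 ≈ 0.66667.


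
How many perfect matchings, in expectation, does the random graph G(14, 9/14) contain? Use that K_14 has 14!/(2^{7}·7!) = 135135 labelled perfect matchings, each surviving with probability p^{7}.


K_14 has 14!/(2^{7}·7!) = 135135 labelled perfect matchings.
For each such perfect matching H, let X_H = 1 if all 7 edges of H are present in G. Then P[X_H = 1] = p^{7} = (9/14)^{7} = 4782969/105413504.
By linearity: E[X] = Σ_H E[X_H] = 135135 · p^{7} = 135135 · 4782969/105413504 = 92335216545/15059072.
Numerically: E[X] ≈ 6131.53.

E[X] = 135135 · (9/14)^{7} = 92335216545/15059072 ≈ 6131.53.


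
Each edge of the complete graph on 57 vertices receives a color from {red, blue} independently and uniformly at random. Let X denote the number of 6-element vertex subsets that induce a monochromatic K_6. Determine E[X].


Let X = Σ_S X_S over the C(57, 6) = 36288252 subsets S of size 6, where X_S = 1 if the K_6 on S is monochromatic.
For a fixed S, the K_6 on S has C(6, 2) = 15 edges. P[all 15 edges red] = (1/2)^15, and likewise for blue, so P[monochromatic] = 2·(1/2)^15 = 2^{1 − 15} = 1/16384.
By linearity: E[X] = C(57, 6) · 2^{1 − 15} = 36288252 · 1/16384 = 9072063/4096.
Numerically: E[X] ≈ 2214.8591.

E[X] = C(57,6)·2^(1−C(6,2)) = 9072063/4096 ≈ 2214.8591.


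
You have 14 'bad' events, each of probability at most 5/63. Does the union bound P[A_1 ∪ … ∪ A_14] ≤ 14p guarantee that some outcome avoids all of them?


Union bound: P[∪_{i=1}^{14} A_i] ≤ Σ_i P[A_i] ≤ 14·p = 14·(5/63) = 10/9.
Numerically: 10/9 ≈ 1.111111.
Is 10/9 < 1? NO.
Since the bound 10/9 is ≥ 1, the union bound is uninformative here; it does NOT by itself certify existence.

14·p = 10/9 ≈ 1.111111; existence NOT certified by the union bound.


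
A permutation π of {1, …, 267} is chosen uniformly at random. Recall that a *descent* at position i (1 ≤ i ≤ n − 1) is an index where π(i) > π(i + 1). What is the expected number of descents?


Write X = Σ X_I over i = 1, …, 266, with X_I the indicator of one descent.
There are 266 indicators.
For each fixed i, the pair (π(i), π(i+1)) is a uniformly random ordered pair of distinct values from {1, …, 267}; by symmetry P[π(i) > π(i+1)] = 1/2.
By linearity: E[X] = 266 · (1/2) = (267 − 1) · (1/2) = 133 ≈ 133.000000.

E[X] = 133 = 133.000000.


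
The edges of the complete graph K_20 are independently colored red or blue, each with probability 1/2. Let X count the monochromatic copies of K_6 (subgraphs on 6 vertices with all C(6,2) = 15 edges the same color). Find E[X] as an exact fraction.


Let X = Σ_S X_S over the C(20, 6) = 38760 subsets S of size 6, where X_S = 1 if the K_6 on S is monochromatic.
For a fixed S, the K_6 on S has C(6, 2) = 15 edges. P[all 15 edges red] = (1/2)^15, and likewise for blue, so P[monochromatic] = 2·(1/2)^15 = 2^{1 − 15} = 1/16384.
Summing: E[X] = C(20, 6) · 2^{1 − 15} = 38760 · 1/16384 = 4845/2048.
Numerically: E[X] ≈ 2.3657.

E[X] = C(20,6)·2^(1−C(6,2)) = 4845/2048 ≈ 2.3657.


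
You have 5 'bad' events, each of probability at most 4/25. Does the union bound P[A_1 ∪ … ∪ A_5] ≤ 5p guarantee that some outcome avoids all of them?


Union bound: P[∪_{i=1}^{5} A_i] ≤ Σ_i P[A_i] ≤ 5·p = 5·(4/25) = 4/5.
Numerically: 4/5 ≈ 0.8000.
Is 4/5 < 1? YES.
Since P[∪ A_i] ≤ 4/5 < 1, the complement has P[∩ A_i^c] ≥ 1 − 4/5 = 1/5 > 0, so some outcome avoids every A_i.

5·p = 4/5 ≈ 0.8000; existence CERTIFIED by the union bound.


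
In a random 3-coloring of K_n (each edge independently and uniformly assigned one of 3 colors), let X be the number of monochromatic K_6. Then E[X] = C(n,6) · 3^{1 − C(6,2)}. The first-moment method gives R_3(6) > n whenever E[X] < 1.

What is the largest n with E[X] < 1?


We need C(n, 6) · 3^{1 − 15} < 1, i.e. C(n, 6) < 3^{15 − 1} = 4782969.
Check values of n near the boundary:
  n = 40: C(40, 6) = 3838380; 3838380 < 4782969? YES
  n = 41: C(41, 6) = 4496388; 4496388 < 4782969? YES
  n = 42: C(42, 6) = 5245786; 5245786 < 4782969? NO
The largest n with C(n, 6) < 4782969 is n = 41 (where E[X] = 1498796/1594323 ≈ 0.940). Hence R_3(6) > 41, i.e. R_3(6) ≥ 42.

Largest n = 41; hence R_3(6) > 41.


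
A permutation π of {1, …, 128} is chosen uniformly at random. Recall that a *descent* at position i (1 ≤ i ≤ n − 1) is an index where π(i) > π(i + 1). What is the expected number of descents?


Write X = Σ X_I over i = 1, …, 127, with X_I the indicator of one descent.
There are 127 indicators.
For each fixed i, the pair (π(i), π(i+1)) is a uniformly random ordered pair of distinct values from {1, …, 128}; by symmetry P[π(i) > π(i+1)] = 1/2.
By linearity: E[X] = 127 · (1/2) = (128 − 1) · (1/2) = 127/2 ≈ 63.50000.

E[X] = 127/2 = 63.50000.


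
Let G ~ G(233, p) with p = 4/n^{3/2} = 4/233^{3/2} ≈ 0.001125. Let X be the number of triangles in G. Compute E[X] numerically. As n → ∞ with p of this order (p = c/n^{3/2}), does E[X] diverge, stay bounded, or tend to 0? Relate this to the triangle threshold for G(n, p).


Number of potential triangles: C(233, 3) = 2081156.
Each occurs with probability p³ ≈ (0.001125)³ ≈ 1.422585e-09.
By linearity: E[X] = C(233, 3)·p³ ≈ 2081156 · 1.422585e-09 ≈ 0.0030.
Since α = 3/2 > 1, p = c/n^{3/2} = o(1/n) is below the triangle threshold p ~ 1/n. Asymptotically E[X] ~ (c³/6)·n^{3(1−α)} = (4³/6)·n^{-1.5} → 0, so by Markov's inequality G has no triangles w.h.p.

E[X] ≈ 0.0030; in regime p = Θ(1/n^{3/2}) E[X] tends to 0 (below the triangle threshold p ~ 1/n).


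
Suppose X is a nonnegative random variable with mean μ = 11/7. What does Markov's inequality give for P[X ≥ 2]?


μ = E[X] = 11/7, a = 2.
Markov: P[X ≥ 2] ≤ μ/a = (11/7)/2 = 11/14.
Numerically: ≈ 0.785714.
(Since a = 2 > μ = 1.571429, the bound 11/14 is < 1 and informative.)

P[X ≥ 2] ≤ 11/14 ≈ 0.785714.


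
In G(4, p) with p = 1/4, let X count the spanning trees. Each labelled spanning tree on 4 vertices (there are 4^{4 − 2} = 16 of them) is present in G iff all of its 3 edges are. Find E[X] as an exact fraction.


K_4 has 4^{4 − 2} = 16 labelled spanning trees.
For each such spanning tree H, let X_H = 1 if all 3 edges of H are present in G. Then P[X_H = 1] = p^{3} = (1/4)^{3} = 1/64.
By linearity: E[X] = Σ_H E[X_H] = 16 · p^{3} = 16 · 1/64 = 1/4.
Numerically: E[X] ≈ 0.25.

E[X] = 16 · (1/4)^{3} = 1/4 ≈ 0.25.


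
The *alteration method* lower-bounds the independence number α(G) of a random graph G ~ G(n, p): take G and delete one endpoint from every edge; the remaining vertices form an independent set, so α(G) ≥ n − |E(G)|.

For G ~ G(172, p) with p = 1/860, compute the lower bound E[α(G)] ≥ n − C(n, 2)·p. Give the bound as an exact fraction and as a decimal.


E[|E(G)|] = C(172, 2)·p = 14706 · (1/860) = 171/10.
E[α(G)] ≥ n − E[|E(G)|] = 172 − 171/10 = 1549/10.
Numerically: ≈ 154.9000.
(This is only a lower bound; the true E[α(G)] may be larger.)

E[α(G)] ≥ 1549/10 ≈ 154.9000.


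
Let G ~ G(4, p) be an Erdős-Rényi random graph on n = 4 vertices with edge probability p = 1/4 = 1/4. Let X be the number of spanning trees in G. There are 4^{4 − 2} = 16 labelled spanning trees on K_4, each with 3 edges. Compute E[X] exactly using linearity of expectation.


K_4 has 4^{4 − 2} = 16 labelled spanning trees.
For each such spanning tree H, let X_H = 1 if all 3 edges of H are present in G. Then P[X_H = 1] = p^{3} = (1/4)^{3} = 1/64.
By linearity of expectation: E[X] = Σ_H E[X_H] = 16 · p^{3} = 16 · 1/64 = 1/4.
Numerically: E[X] ≈ 0.25.

E[X] = 16 · (1/4)^{3} = 1/4 ≈ 0.25.


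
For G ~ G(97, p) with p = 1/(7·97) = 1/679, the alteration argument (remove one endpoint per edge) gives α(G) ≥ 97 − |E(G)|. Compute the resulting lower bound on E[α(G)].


E[|E(G)|] = C(97, 2)·p = 4656 · (1/679) = 48/7.
E[α(G)] ≥ n − E[|E(G)|] = 97 − 48/7 = 631/7.
Numerically: ≈ 90.142857.
(This is only a lower bound; the true E[α(G)] may be larger.)

E[α(G)] ≥ 631/7 ≈ 90.142857.


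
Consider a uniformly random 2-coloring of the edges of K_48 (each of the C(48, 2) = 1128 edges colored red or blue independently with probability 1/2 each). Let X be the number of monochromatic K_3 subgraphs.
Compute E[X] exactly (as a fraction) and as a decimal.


Let X = Σ_S X_S over the C(48, 3) = 17296 subsets S of size 3, where X_S = 1 if the K_3 on S is monochromatic.
For a fixed S, the K_3 on S has C(3, 2) = 3 edges. P[all 3 edges red] = (1/2)^3, and likewise for blue, so P[monochromatic] = 2·(1/2)^3 = 2^{1 − 3} = 1/4.
By linearity: E[X] = C(48, 3) · 2^{1 − 3} = 17296 · 1/4 = 4324.
Numerically: E[X] ≈ 4324.000000.

E[X] = C(48,3)·2^(1−C(3,2)) = 4324 ≈ 4324.000000.


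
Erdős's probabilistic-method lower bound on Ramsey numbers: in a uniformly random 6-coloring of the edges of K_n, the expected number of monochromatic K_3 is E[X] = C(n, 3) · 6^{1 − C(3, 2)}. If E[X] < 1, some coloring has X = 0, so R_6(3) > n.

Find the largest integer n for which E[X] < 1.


We need C(n, 3) · 6^{1 − 3} < 1, i.e. C(n, 3) < 6^{3 − 1} = 36.
Check values of n near the boundary:
  n = 6: C(6, 3) = 20; 20 < 36? YES
  n = 7: C(7, 3) = 35; 35 < 36? YES
  n = 8: C(8, 3) = 56; 56 < 36? NO
The largest n with C(n, 3) < 36 is n = 7 (where E[X] = 35/36 ≈ 0.972222). Hence R_6(3) > 7, i.e. R_6(3) ≥ 8.

Largest n = 7; hence R_6(3) > 7.


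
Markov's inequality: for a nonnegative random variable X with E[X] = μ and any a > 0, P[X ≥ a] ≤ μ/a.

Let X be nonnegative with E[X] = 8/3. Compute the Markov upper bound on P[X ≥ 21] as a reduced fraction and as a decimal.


μ = E[X] = 8/3, a = 21.
Markov: P[X ≥ 21] ≤ μ/a = (8/3)/21 = 8/63.
Numerically: ≈ 0.12698.
(Since a = 21 > μ = 2.66667, the bound 8/63 is < 1 and informative.)

P[X ≥ 21] ≤ 8/63 ≈ 0.12698.


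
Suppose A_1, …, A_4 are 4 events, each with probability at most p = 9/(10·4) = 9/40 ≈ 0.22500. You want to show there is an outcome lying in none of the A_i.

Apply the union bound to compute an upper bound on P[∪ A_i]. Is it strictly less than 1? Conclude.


Union bound: P[∪_{i=1}^{4} A_i] ≤ Σ_i P[A_i] ≤ 4·p = 4·(9/40) = 9/10.
Numerically: 9/10 ≈ 0.90000.
Is 9/10 < 1? YES.
Since P[∪ A_i] ≤ 9/10 < 1, the complement has P[∩ A_i^c] ≥ 1 − 9/10 = 1/10 > 0, so some outcome avoids every A_i.

4·p = 9/10 ≈ 0.90000; existence CERTIFIED by the union bound.


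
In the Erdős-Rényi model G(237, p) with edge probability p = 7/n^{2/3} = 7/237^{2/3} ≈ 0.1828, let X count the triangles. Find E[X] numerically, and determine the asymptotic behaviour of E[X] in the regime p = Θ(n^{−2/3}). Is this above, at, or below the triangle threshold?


Number of potential triangles: C(237, 3) = 2190670.
Each occurs with probability p³ ≈ (0.1828)³ ≈ 6.106571e-03.
By linearity: E[X] = C(237, 3)·p³ ≈ 2190670 · 6.106571e-03 ≈ 13377.4824.
Since α = 2/3 < 1, p = c/n^{2/3} ≫ 1/n is above the triangle threshold p ~ 1/n. Asymptotically E[X] ~ (c³/6)·n^{3(1−α)} = (7³/6)·n^{1} → ∞; triangles are abundant w.h.p.

E[X] ≈ 13377.4824; in regime p = Θ(1/n^{2/3}) E[X] diverges (above the triangle threshold p ~ 1/n).


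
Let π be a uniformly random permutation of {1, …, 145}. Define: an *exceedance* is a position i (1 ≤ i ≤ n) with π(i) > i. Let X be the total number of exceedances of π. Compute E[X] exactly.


Write X = Σ_{i=1}^{145} X_i, where X_i = 1_{π(i) > i}.
For each fixed i, π(i) is uniform over {1, …, 145} (marginal of a uniform permutation), so P[π(i) > i] = (n − i)/n. Summing: Σ_{i=1}^{145} (n − i)/n = (0 + 1 + … + 144)/145 = 145(145 − 1)/(2·145) = (145 − 1)/2.
Hence E[X] = Σ_{i=1}^{145} (145 − i)/145 = 72 ≈ 72.000.

E[X] = 72 = 72.000.


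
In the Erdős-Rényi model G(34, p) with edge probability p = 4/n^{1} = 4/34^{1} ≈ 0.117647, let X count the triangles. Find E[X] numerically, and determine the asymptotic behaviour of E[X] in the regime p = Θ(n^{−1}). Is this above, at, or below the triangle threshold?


Number of potential triangles: C(34, 3) = 5984.
Each occurs with probability p³ ≈ (0.117647)³ ≈ 1.62833299e-03.
By linearity: E[X] = C(34, 3)·p³ ≈ 5984 · 1.62833299e-03 ≈ 9.743945.
Here α = 1, so p = 4/n is exactly at the triangle threshold p ~ 1/n. Asymptotically E[X] → c³/6 = 4³/6 = 32/3 ≈ 10.666667, a bounded constant. In this regime the triangle count is asymptotically Poisson(c³/6).

E[X] ≈ 9.743945; in regime p = Θ(1/n^{1}) E[X] stays bounded (at the triangle threshold p ~ 1/n).


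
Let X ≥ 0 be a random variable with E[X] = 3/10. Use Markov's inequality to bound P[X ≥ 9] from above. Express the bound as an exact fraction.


μ = E[X] = 3/10, a = 9.
Markov: P[X ≥ 9] ≤ μ/a = (3/10)/9 = 1/30.
Numerically: ≈ 0.033.
(Since a = 9 > μ = 0.300, the bound 1/30 is < 1 and informative.)

P[X ≥ 9] ≤ 1/30 ≈ 0.033.


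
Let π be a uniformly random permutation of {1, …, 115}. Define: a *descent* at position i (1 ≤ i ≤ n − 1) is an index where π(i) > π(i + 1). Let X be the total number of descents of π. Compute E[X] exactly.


Write X = Σ X_I over i = 1, …, 114, with X_I the indicator of one descent.
There are 114 indicators.
For each fixed i, the pair (π(i), π(i+1)) is a uniformly random ordered pair of distinct values from {1, …, 115}; by symmetry P[π(i) > π(i+1)] = 1/2.
By linearity: E[X] = 114 · (1/2) = (115 − 1) · (1/2) = 57 ≈ 57.000.

E[X] = 57 = 57.000.


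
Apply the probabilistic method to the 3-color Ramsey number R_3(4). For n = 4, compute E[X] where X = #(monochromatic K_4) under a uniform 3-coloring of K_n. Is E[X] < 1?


E[X] = C(4, 4) · 3^{1 − 6} = 1 · 3^{−5} = 1/243.
As a reduced fraction: E[X] = 1/243 ≈ 0.004.
Is E[X] < 1? YES.
Since E[X] < 1, there exists a 3-coloring of K_{4} with no monochromatic K_4; hence R_3(4) > 4.

E[X] = 1/243 ≈ 0.004; E[X] < 1, so R_3(4) > 4.


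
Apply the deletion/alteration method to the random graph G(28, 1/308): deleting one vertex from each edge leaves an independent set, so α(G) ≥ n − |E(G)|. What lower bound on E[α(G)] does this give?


E[|E(G)|] = C(28, 2)·p = 378 · (1/308) = 27/22.
E[α(G)] ≥ n − E[|E(G)|] = 28 − 27/22 = 589/22.
Numerically: ≈ 26.772727.
(This is only a lower bound; the true E[α(G)] may be larger.)

E[α(G)] ≥ 589/22 ≈ 26.772727.


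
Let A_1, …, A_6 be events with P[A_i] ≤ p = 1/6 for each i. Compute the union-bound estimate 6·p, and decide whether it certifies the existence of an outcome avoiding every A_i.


Union bound: P[∪_{i=1}^{6} A_i] ≤ Σ_i P[A_i] ≤ 6·p = 6·(1/6) = 1.
Numerically: 1 ≈ 1.000000.
Is 1 < 1? NO.
Since the bound 1 is ≥ 1, the union bound is uninformative here; it does NOT by itself certify existence.

6·p = 1 ≈ 1.000000; existence NOT certified by the union bound.


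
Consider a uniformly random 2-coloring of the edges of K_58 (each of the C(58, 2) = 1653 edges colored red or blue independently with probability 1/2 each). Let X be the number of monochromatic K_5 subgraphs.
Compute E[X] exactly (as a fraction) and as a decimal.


Let X = Σ_S X_S over the C(58, 5) = 4582116 subsets S of size 5, where X_S = 1 if the K_5 on S is monochromatic.
For a fixed S, the K_5 on S has C(5, 2) = 10 edges. P[all 10 edges red] = (1/2)^10, and likewise for blue, so P[monochromatic] = 2·(1/2)^10 = 2^{1 − 10} = 1/512.
Summing: E[X] = C(58, 5) · 2^{1 − 10} = 4582116 · 1/512 = 1145529/128.
Numerically: E[X] ≈ 8949.4453.

E[X] = C(58,5)·2^(1−C(5,2)) = 1145529/128 ≈ 8949.4453.


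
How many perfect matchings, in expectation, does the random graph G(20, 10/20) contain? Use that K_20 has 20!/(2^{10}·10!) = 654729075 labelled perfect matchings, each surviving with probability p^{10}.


K_20 has 20!/(2^{10}·10!) = 654729075 labelled perfect matchings.
For each such perfect matching H, let X_H = 1 if all 10 edges of H are present in G. Then P[X_H = 1] = p^{10} = (1/2)^{10} = 1/1024.
By linearity: E[X] = Σ_H E[X_H] = 654729075 · p^{10} = 654729075 · 1/1024 = 654729075/1024.
Numerically: E[X] ≈ 639384.

E[X] = 654729075 · (1/2)^{10} = 654729075/1024 ≈ 639384.


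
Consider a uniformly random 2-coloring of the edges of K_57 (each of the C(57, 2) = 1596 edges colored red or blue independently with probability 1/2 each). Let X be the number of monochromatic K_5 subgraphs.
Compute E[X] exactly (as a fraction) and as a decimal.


Let X = Σ_S X_S over the C(57, 5) = 4187106 subsets S of size 5, where X_S = 1 if the K_5 on S is monochromatic.
For a fixed S, the K_5 on S has C(5, 2) = 10 edges. P[all 10 edges red] = (1/2)^10, and likewise for blue, so P[monochromatic] = 2·(1/2)^10 = 2^{1 − 10} = 1/512.
By linearity of expectation: E[X] = C(57, 5) · 2^{1 − 10} = 4187106 · 1/512 = 2093553/256.
Numerically: E[X] ≈ 8177.941.

E[X] = C(57,5)·2^(1−C(5,2)) = 2093553/256 ≈ 8177.941.


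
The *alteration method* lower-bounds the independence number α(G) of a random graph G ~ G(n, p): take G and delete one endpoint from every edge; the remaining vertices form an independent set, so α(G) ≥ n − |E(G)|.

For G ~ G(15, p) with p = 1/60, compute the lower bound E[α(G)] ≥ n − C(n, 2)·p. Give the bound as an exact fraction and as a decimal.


E[|E(G)|] = C(15, 2)·p = 105 · (1/60) = 7/4.
E[α(G)] ≥ n − E[|E(G)|] = 15 − 7/4 = 53/4.
Numerically: ≈ 13.250000.
(This is only a lower bound; the true E[α(G)] may be larger.)

E[α(G)] ≥ 53/4 ≈ 13.250000.


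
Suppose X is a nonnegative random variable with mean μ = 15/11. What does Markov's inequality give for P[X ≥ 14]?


μ = E[X] = 15/11, a = 14.
Markov: P[X ≥ 14] ≤ μ/a = (15/11)/14 = 15/154.
Numerically: ≈ 0.0974.
(Since a = 14 > μ = 1.3636, the bound 15/154 is < 1 and informative.)

P[X ≥ 14] ≤ 15/154 ≈ 0.0974.


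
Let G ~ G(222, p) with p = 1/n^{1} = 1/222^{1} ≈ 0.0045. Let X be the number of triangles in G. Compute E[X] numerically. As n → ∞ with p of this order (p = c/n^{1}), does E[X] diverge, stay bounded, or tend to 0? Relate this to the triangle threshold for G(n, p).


Number of potential triangles: C(222, 3) = 1798940.
Each occurs with probability p³ ≈ (0.0045)³ ≈ 9.13989e-08.
By linearity: E[X] = C(222, 3)·p³ ≈ 1798940 · 9.13989e-08 ≈ 0.164.
Here α = 1, so p = 1/n is exactly at the triangle threshold p ~ 1/n. Asymptotically E[X] → c³/6 = 1³/6 = 1/6 ≈ 0.167, a bounded constant. In this regime the triangle count is asymptotically Poisson(c³/6).

E[X] ≈ 0.164; in regime p = Θ(1/n^{1}) E[X] stays bounded (at the triangle threshold p ~ 1/n).


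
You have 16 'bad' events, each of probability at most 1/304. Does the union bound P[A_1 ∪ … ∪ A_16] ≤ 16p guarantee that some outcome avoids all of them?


Union bound: P[∪_{i=1}^{16} A_i] ≤ Σ_i P[A_i] ≤ 16·p = 16·(1/304) = 1/19.
Numerically: 1/19 ≈ 0.052632.
Is 1/19 < 1? YES.
Since P[∪ A_i] ≤ 1/19 < 1, the complement has P[∩ A_i^c] ≥ 1 − 1/19 = 18/19 > 0, so some outcome avoids every A_i.

16·p = 1/19 ≈ 0.052632; existence CERTIFIED by the union bound.


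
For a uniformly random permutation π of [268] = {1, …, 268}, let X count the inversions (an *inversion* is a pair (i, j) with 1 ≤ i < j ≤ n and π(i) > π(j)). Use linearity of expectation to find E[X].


Write X = Σ X_I over the C(268, 2) = 35778 pairs i < j, with X_I the indicator of one inversion.
There are 35778 indicators.
For each fixed pair i < j, the values π(i) and π(j) are two distinct elements of {1, …, 268} in uniformly random order; by symmetry P[π(i) > π(j)] = 1/2.
By linearity: E[X] = 35778 · (1/2) = C(268, 2) · (1/2) = 35778/2 = 17889 ≈ 17889.0000.

E[X] = 17889 = 17889.0000.


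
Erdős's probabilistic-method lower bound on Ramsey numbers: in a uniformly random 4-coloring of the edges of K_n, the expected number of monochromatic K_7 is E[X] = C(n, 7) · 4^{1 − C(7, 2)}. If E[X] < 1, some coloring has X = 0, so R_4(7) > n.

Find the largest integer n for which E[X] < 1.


We need C(n, 7) · 4^{1 − 21} < 1, i.e. C(n, 7) < 4^{21 − 1} = 1099511627776.
Check values of n near the boundary:
  n = 177: C(177, 7) = 957664425960; 957664425960 < 1099511627776? YES
  n = 178: C(178, 7) = 996867063280; 996867063280 < 1099511627776? YES
  n = 179: C(179, 7) = 1037437234460; 1037437234460 < 1099511627776? YES
  n = 180: C(180, 7) = 1079414463600; 1079414463600 < 1099511627776? YES
  n = 181: C(181, 7) = 1122839183400; 1122839183400 < 1099511627776? NO
  n = 182: C(182, 7) = 1167752750736; 1167752750736 < 1099511627776? NO
  n = 183: C(183, 7) = 1214197462413; 1214197462413 < 1099511627776? NO
The largest n with C(n, 7) < 1099511627776 is n = 180 (where E[X] = 67463403975/68719476736 ≈ 0.981722). Hence R_4(7) > 180, i.e. R_4(7) ≥ 181.

Largest n = 180; hence R_4(7) > 180.


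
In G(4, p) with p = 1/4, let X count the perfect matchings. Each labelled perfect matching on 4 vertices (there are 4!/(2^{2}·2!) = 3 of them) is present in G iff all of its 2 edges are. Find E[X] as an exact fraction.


K_4 has 4!/(2^{2}·2!) = 3 labelled perfect matchings.
For each such perfect matching H, let X_H = 1 if all 2 edges of H are present in G. Then P[X_H = 1] = p^{2} = (1/4)^{2} = 1/16.
Summing the indicators: E[X] = Σ_H E[X_H] = 3 · p^{2} = 3 · 1/16 = 3/16.
Numerically: E[X] ≈ 0.1875.

E[X] = 3 · (1/4)^{2} = 3/16 ≈ 0.1875.


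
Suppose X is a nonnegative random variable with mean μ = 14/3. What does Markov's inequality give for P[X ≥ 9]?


μ = E[X] = 14/3, a = 9.
Markov: P[X ≥ 9] ≤ μ/a = (14/3)/9 = 14/27.
Numerically: ≈ 0.51852.
(Since a = 9 > μ = 4.66667, the bound 14/27 is < 1 and informative.)

P[X ≥ 9] ≤ 14/27 ≈ 0.51852.


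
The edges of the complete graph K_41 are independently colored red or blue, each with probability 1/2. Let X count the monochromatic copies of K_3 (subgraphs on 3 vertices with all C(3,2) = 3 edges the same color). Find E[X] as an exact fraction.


Let X = Σ_S X_S over the C(41, 3) = 10660 subsets S of size 3, where X_S = 1 if the K_3 on S is monochromatic.
For a fixed S, the K_3 on S has C(3, 2) = 3 edges. P[all 3 edges red] = (1/2)^3, and likewise for blue, so P[monochromatic] = 2·(1/2)^3 = 2^{1 − 3} = 1/4.
By linearity: E[X] = C(41, 3) · 2^{1 − 3} = 10660 · 1/4 = 2665.
Numerically: E[X] ≈ 2665.00000.

E[X] = C(41,3)·2^(1−C(3,2)) = 2665 ≈ 2665.00000.


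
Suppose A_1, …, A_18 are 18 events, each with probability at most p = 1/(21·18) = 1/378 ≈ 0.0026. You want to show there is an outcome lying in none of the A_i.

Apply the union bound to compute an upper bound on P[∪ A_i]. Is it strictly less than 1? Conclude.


Union bound: P[∪_{i=1}^{18} A_i] ≤ Σ_i P[A_i] ≤ 18·p = 18·(1/378) = 1/21.
Numerically: 1/21 ≈ 0.0476.
Is 1/21 < 1? YES.
Since P[∪ A_i] ≤ 1/21 < 1, the complement has P[∩ A_i^c] ≥ 1 − 1/21 = 20/21 > 0, so some outcome avoids every A_i.

18·p = 1/21 ≈ 0.0476; existence CERTIFIED by the union bound.


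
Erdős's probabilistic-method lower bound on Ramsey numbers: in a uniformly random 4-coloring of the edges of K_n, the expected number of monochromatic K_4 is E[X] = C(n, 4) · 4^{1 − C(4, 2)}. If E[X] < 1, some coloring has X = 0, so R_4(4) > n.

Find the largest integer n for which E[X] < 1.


We need C(n, 4) · 4^{1 − 6} < 1, i.e. C(n, 4) < 4^{6 − 1} = 1024.
Check values of n near the boundary:
  n = 13: C(13, 4) = 715; 715 < 1024? YES
  n = 14: C(14, 4) = 1001; 1001 < 1024? YES
  n = 15: C(15, 4) = 1365; 1365 < 1024? NO
  n = 16: C(16, 4) = 1820; 1820 < 1024? NO
The largest n with C(n, 4) < 1024 is n = 14 (where E[X] = 1001/1024 ≈ 0.978). Hence R_4(4) > 14, i.e. R_4(4) ≥ 15.

Largest n = 14; hence R_4(4) > 14.


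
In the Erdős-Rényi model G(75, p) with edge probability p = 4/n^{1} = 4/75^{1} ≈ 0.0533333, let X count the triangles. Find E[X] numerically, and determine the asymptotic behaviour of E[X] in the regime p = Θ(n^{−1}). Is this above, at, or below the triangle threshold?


Number of potential triangles: C(75, 3) = 67525.
Each occurs with probability p³ ≈ (0.0533333)³ ≈ 1.51703704e-04.
By linearity: E[X] = C(75, 3)·p³ ≈ 67525 · 1.51703704e-04 ≈ 10.243793.
Here α = 1, so p = 4/n is exactly at the triangle threshold p ~ 1/n. Asymptotically E[X] → c³/6 = 4³/6 = 32/3 ≈ 10.666667, a bounded constant. In this regime the triangle count is asymptotically Poisson(c³/6).

E[X] ≈ 10.243793; in regime p = Θ(1/n^{1}) E[X] stays bounded (at the triangle threshold p ~ 1/n).


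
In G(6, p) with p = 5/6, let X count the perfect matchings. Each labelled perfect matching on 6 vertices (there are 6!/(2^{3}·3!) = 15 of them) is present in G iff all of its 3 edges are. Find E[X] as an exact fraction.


K_6 has 6!/(2^{3}·3!) = 15 labelled perfect matchings.
For each such perfect matching H, let X_H = 1 if all 3 edges of H are present in G. Then P[X_H = 1] = p^{3} = (5/6)^{3} = 125/216.
Summing the indicators: E[X] = Σ_H E[X_H] = 15 · p^{3} = 15 · 125/216 = 625/72.
Numerically: E[X] ≈ 8.68056.

E[X] = 15 · (5/6)^{3} = 625/72 ≈ 8.68056.


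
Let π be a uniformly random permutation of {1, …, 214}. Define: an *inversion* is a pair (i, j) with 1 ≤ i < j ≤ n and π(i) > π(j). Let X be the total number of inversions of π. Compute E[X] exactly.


Write X = Σ X_I over the C(214, 2) = 22791 pairs i < j, with X_I the indicator of one inversion.
There are 22791 indicators.
For each fixed pair i < j, the values π(i) and π(j) are two distinct elements of {1, …, 214} in uniformly random order; by symmetry P[π(i) > π(j)] = 1/2.
By linearity: E[X] = 22791 · (1/2) = C(214, 2) · (1/2) = 22791/2 = 22791/2 ≈ 11395.500000.

E[X] = 22791/2 = 11395.500000.


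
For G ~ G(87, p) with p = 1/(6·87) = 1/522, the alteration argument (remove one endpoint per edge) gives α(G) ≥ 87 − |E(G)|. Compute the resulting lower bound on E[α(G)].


E[|E(G)|] = C(87, 2)·p = 3741 · (1/522) = 43/6.
E[α(G)] ≥ n − E[|E(G)|] = 87 − 43/6 = 479/6.
Numerically: ≈ 79.833.
(This is only a lower bound; the true E[α(G)] may be larger.)

E[α(G)] ≥ 479/6 ≈ 79.833.


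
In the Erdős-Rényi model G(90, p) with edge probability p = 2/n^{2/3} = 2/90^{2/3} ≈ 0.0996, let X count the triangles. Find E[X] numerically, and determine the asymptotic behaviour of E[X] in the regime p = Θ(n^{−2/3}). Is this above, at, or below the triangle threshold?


Number of potential triangles: C(90, 3) = 117480.
Each occurs with probability p³ ≈ (0.0996)³ ≈ 9.87654e-04.
By linearity: E[X] = C(90, 3)·p³ ≈ 117480 · 9.87654e-04 ≈ 116.030.
Since α = 2/3 < 1, p = c/n^{2/3} ≫ 1/n is above the triangle threshold p ~ 1/n. Asymptotically E[X] ~ (c³/6)·n^{3(1−α)} = (2³/6)·n^{1} → ∞; triangles are abundant w.h.p.

E[X] ≈ 116.030; in regime p = Θ(1/n^{2/3}) E[X] diverges (above the triangle threshold p ~ 1/n).


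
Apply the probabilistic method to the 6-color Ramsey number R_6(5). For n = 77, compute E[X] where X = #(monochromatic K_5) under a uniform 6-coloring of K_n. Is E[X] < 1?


E[X] = C(77, 5) · 6^{1 − 10} = 19757815 · 6^{−9} = 19757815/10077696.
As a reduced fraction: E[X] = 19757815/10077696 ≈ 1.961.
Is E[X] < 1? NO.
Since E[X] ≥ 1, the first-moment bound is inconclusive at n = 77; it does NOT by itself certify R_6(5) > 77.

E[X] = 19757815/10077696 ≈ 1.961; E[X] ≥ 1; first-moment method inconclusive here.
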